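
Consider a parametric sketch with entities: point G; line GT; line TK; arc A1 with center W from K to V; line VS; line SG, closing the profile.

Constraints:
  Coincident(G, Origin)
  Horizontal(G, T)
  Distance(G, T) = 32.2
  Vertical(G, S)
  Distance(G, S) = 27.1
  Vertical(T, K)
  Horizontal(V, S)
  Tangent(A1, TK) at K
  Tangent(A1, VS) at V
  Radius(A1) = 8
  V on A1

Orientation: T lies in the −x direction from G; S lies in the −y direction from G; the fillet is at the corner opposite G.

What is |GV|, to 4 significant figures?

36.33

G is at the origin; GT is horizontal with |GT| = 32.2 and T on the −x side, so T = (-32.20, 0.000). G and S share the same x with |GS| = 27.1 and S on the −y side, so S = (0.000, -27.10). The virtual corner opposite G is at (-32.20, -27.10). Since A1 is tangent to TK there, WK ⟂ TK and the tangent condition forces WV to be normal to VS, with radius 8.0, so the center W sits 8.0 in from both sides at W = (-24.20, -19.10). That places the tangent points at K = (-32.20, -19.10) on TK and V = (-24.20, -27.10) on VS. Then |GV| = |V − G| = 36.33.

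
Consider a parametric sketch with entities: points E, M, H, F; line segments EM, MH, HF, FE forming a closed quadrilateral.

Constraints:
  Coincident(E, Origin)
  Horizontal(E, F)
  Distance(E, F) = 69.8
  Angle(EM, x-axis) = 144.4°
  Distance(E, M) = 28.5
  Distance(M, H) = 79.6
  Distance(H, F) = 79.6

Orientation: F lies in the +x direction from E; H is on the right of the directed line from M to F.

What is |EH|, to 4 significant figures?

56.10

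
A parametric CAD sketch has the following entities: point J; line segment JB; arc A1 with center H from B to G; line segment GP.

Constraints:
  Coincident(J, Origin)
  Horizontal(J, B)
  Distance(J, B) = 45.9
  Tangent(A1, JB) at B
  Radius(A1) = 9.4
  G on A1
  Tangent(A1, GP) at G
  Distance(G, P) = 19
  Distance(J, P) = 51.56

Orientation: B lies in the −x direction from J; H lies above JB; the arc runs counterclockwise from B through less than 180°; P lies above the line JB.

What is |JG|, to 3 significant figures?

38.7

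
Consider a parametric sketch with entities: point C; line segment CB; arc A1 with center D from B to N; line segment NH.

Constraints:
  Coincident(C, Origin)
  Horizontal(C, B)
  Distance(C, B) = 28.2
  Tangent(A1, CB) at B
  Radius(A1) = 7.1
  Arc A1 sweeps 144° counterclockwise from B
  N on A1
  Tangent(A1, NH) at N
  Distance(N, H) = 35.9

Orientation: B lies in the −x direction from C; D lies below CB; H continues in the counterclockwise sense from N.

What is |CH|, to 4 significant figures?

34.11

C is at the origin; CB is horizontal with |CB| = 28.2 and B on the −x side, so B = (-28.20, 0.000). A1 meets CB tangentially, so DB is at right angles to CB, so D = B + (0, -7.1) = (-28.20, -7.100). On A1, B sits at bearing 90° from D; a 144° counterclockwise sweep puts N at bearing 234°, so N = D + 7.1·(cos 234°, sin 234°) = (-32.37, -12.84). Tangency of A1 to NH means the radius DN is perpendicular to NH, so NH runs along (−sin 234°, cos 234°); with |NH| = 35.9, H = (-3.330, -33.95). Then |CH| = |H − C| = 34.11.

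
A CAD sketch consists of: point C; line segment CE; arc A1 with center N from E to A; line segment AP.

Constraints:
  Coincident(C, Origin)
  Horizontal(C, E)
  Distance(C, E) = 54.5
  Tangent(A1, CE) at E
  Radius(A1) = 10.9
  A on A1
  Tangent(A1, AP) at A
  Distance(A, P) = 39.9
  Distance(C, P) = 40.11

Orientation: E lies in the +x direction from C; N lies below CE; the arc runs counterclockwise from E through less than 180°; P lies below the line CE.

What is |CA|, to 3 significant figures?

46.3

C is at the origin; C and E share the same y with |CE| = 54.5 and E on the +x side, so E = (54.5, 0.00). Since A1 is tangent to CE there, NE ⟂ CE, so N = E + (0, -10.9) = (54.5, -10.9). Since NA ⟂ AP (tangency), |NP| = √(10.9² + 39.9²) = 41.4 regardless of where A sits on A1. So P lies on both circle(C, 40.11) and circle(N, 41.4); the below-CE intersection is P = (20.5, -34.5). A is the foot of the tangent from P: A = (46.1, -3.90).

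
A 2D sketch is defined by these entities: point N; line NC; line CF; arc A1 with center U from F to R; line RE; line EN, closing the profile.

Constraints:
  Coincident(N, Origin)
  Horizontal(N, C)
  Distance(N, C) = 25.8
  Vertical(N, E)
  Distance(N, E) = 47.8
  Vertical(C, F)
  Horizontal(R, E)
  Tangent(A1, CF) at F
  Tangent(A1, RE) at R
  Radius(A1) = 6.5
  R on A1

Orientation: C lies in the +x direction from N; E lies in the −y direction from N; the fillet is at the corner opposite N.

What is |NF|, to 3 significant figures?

48.7

The virtual corner opposite N is at (25.8, -47.8). Tangency of A1 to CF means the radius UF is perpendicular to CF and since A1 is tangent to RE there, UR ⟂ RE, with radius 6.5, so the center U sits 6.5 in from both sides at U = (19.3, -41.3). That places the tangent points at F = (25.8, -41.3) on CF and R = (19.3, -47.8) on RE. Then |NF| = |F − N| = 48.7.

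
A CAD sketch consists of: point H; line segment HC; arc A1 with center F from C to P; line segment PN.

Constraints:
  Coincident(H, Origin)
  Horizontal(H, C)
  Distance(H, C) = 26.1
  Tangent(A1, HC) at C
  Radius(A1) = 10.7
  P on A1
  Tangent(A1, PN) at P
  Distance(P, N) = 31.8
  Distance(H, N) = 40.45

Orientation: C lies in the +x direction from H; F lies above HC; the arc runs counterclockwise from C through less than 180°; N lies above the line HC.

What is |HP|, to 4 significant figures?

38.04

Checks: |FP| = 10.70 ✓; ∠(FP, PN) = 90.00° ✓; |PN| = 31.80 ✓; |HN| = 40.45 ✓.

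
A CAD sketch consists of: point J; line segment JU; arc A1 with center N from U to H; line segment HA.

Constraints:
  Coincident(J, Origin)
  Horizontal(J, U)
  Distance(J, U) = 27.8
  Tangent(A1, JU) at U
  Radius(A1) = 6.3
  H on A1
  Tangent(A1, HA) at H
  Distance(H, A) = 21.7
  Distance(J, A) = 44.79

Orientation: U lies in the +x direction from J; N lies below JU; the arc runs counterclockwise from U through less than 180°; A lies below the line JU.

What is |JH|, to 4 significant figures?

24.76

J is at the origin; J and U share the same y with |JU| = 27.8 and U on the +x side, so U = (27.80, 0.000). A1 meets JU tangentially, so NU is at right angles to JU, so N = U + (0, -6.3) = (27.80, -6.300). Since NH ⟂ HA (tangency), |NA| = √(6.3² + 21.7²) = 22.60 regardless of where H sits on A1. So A lies on both circle(J, 44.79) and circle(N, 22.60); the below-JU intersection is A = (35.25, -27.63). H is the foot of the tangent from A: H = (22.67, -9.953).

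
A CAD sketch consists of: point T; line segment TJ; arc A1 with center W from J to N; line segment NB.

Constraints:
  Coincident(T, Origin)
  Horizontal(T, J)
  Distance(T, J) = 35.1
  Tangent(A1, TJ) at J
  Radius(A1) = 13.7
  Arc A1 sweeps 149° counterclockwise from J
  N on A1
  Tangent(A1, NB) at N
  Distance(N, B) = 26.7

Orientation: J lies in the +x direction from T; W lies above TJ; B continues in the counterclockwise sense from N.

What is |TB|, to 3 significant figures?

43.7

T is at the origin; T and J share the same y with |TJ| = 35.1 and J on the +x side, so J = (35.1, 0.00). Since A1 is tangent to TJ there, WJ ⟂ TJ, so W = J + (0, 13.7) = (35.1, 13.7). On A1, J sits at bearing -90° from W; a 149° counterclockwise sweep puts N at bearing 59°, so N = W + 13.7·(cos 59°, sin 59°) = (42.2, 25.4). Tangency of A1 to NB means the radius WN is perpendicular to NB, so NB runs along (−sin 59°, cos 59°); with |NB| = 26.7, B = (19.3, 39.2). Then |TB| = |B − T| = 43.7.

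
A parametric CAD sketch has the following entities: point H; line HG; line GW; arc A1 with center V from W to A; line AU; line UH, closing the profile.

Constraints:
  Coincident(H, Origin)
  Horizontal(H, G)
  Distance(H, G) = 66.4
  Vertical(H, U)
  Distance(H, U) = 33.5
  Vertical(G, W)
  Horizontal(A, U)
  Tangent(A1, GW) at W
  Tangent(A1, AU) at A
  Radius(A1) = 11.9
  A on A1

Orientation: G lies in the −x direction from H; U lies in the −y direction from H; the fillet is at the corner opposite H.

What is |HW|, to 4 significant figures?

69.82

H is at the origin; H and G share the same y with |HG| = 66.4 and G on the −x side, so G = (-66.40, 0.000). H and U share the same x with |HU| = 33.5 and U on the −y side, so U = (0.000, -33.50). The virtual corner opposite H is at (-66.40, -33.50). Since A1 is tangent to GW there, VW ⟂ GW and tangency of A1 to AU means the radius VA is perpendicular to AU, with radius 11.9, so the center V sits 11.9 in from both sides at V = (-54.50, -21.60). That places the tangent points at W = (-66.40, -21.60) on GW and A = (-54.50, -33.50) on AU. Then |HW| = |W − H| = 69.82.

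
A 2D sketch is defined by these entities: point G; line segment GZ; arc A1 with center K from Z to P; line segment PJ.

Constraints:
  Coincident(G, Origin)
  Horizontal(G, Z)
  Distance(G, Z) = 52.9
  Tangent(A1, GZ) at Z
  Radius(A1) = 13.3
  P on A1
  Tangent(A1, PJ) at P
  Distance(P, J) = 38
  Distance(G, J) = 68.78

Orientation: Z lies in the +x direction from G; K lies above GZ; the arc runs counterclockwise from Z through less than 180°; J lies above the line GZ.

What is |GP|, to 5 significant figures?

67.348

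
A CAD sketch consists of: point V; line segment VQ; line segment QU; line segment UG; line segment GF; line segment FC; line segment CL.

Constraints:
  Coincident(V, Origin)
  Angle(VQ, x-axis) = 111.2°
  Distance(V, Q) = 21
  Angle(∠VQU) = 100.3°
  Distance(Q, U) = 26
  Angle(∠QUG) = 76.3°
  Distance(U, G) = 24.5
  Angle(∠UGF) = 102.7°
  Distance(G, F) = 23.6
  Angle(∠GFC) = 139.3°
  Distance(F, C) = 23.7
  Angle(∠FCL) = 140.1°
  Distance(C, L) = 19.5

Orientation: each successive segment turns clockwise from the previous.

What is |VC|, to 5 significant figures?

21.693

V is at the origin; VQ runs at 111.2° with length 21.0, so Q = (-7.5941, 19.579). ∠VQU = 100.3° gives QU at 31.500° from the x-axis; with |QU| = 26.0, U = (14.575, 33.164). ∠QUG = 76.3° gives UG at -72.200° from the x-axis; with |UG| = 24.5, G = (22.064, 9.8366). ∠UGF = 102.7° gives GF at -149.50° from the x-axis; with |GF| = 23.6, F = (1.7296, -2.1413). ∠GFC = 139.3° gives FC at 169.80° from the x-axis; with |FC| = 23.7, C = (-21.596, 2.0556). Then |VC| = |C − V| = 21.693.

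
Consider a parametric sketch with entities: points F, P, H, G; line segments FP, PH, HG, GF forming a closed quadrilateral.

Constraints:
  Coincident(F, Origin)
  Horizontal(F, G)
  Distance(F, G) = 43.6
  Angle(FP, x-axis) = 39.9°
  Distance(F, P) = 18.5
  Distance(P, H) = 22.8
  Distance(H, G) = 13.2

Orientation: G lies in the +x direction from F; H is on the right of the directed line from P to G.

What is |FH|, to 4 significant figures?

31.12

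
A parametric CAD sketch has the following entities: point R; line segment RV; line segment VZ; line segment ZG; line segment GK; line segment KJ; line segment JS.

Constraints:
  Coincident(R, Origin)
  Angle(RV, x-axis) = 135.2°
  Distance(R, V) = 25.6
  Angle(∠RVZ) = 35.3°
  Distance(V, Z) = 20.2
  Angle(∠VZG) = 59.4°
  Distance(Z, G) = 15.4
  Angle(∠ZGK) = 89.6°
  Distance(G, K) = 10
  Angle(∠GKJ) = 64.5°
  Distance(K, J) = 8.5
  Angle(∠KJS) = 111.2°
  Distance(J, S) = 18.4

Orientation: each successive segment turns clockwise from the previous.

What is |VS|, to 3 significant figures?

29.5

R is at the origin; RV runs at 135.2° with length 25.6, so V = (-18.2, 18.0). ∠RVZ = 35.3° gives VZ at -9.50° from the x-axis; with |VZ| = 20.2, Z = (1.76, 14.7). ∠VZG = 59.4° gives ZG at -130° from the x-axis; with |ZG| = 15.4, G = (-8.16, 2.92). ∠ZGK = 89.6° gives GK at 140° from the x-axis; with |GK| = 10.0, K = (-15.8, 9.42). ∠GKJ = 64.5° gives KJ at 24.0° from the x-axis; with |KJ| = 8.5, J = (-8.00, 12.9). ∠KJS = 111.2° gives JS at -44.8° from the x-axis; with |JS| = 18.4, S = (5.06, -0.0886). Then |VS| = |S − V| = 29.5.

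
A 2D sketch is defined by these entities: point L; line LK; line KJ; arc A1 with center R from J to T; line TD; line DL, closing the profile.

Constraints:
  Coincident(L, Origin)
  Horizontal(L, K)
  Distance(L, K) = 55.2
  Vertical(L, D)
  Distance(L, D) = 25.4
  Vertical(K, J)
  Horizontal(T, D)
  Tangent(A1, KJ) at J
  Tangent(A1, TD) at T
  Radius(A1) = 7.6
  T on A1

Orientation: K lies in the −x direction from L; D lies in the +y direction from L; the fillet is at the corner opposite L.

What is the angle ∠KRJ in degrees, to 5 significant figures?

66.879°

L is at the origin; LK is horizontal with |LK| = 55.2 and K on the −x side, so K = (-55.200, 0.0000). L and D share the same x with |LD| = 25.4 and D on the +y side, so D = (0.0000, 25.400). The virtual corner opposite L is at (-55.200, 25.400). A1 meets KJ tangentially, so RJ is at right angles to KJ and since A1 is tangent to TD there, RT ⟂ TD, with radius 7.6, so the center R sits 7.6 in from both sides at R = (-47.600, 17.800). That places the tangent points at J = (-55.200, 17.800) on KJ and T = (-47.600, 25.400) on TD. Then cos ∠KRJ = RK·RJ / (|RK||RJ|), giving 66.879°.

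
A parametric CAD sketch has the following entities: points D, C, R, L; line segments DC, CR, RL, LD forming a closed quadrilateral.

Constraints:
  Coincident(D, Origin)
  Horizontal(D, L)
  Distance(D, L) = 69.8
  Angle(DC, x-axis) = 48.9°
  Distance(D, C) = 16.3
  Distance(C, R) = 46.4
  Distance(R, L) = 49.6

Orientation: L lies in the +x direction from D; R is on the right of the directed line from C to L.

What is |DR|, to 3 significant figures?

42.4

Checks: |CR| = 46.40 ✓; |RL| = 49.60 ✓.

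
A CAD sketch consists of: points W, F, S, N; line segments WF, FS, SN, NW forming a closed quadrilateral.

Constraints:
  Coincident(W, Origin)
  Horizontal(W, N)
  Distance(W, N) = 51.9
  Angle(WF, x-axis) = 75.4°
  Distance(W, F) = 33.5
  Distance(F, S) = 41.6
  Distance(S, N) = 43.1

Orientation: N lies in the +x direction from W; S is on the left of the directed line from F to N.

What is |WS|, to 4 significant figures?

64.94

Checks: |FS| = 41.60 ✓; |SN| = 43.10 ✓.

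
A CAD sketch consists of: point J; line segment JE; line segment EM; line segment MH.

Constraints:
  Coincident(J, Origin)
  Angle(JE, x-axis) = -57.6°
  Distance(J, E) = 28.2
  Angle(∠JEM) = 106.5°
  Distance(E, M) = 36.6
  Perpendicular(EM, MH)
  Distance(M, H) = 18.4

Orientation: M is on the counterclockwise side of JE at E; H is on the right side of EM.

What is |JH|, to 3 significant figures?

63.7

J is at the origin; JE runs at -57.6° with length 28.2, so E = 28.2·(cos -57.6°, sin -57.6°) = (15.1, -23.8). ∠JEM = 106.5°, so EM runs at -57.6° + (180° − 106.5°) = 15.9° from the x-axis; with |EM| = 36.6, M = E + 36.6·(cos 15.9°, sin 15.9°) = (50.3, -13.8). EM is perpendicular to MH; with |MH| = 18.4 on the right of EM, H = M + 18.4·(0.274, -0.962) = (55.4, -31.5). Then |JH| = |H − J| = 63.7.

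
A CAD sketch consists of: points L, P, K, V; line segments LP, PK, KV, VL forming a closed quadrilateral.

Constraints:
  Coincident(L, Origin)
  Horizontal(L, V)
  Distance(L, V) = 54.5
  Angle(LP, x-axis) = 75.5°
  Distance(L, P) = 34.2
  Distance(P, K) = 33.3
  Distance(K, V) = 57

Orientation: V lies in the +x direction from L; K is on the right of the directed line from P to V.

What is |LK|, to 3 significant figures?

3.00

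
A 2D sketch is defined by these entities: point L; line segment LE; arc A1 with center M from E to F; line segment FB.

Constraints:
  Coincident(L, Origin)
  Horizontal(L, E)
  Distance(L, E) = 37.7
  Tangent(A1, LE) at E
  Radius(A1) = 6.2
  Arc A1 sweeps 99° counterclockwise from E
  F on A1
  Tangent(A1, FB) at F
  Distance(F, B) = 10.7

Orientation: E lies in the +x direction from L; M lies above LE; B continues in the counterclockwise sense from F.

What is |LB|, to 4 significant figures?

45.73

L is at the origin; LE is horizontal with |LE| = 37.7 and E on the +x side, so E = (37.70, 0.000). A1 meets LE tangentially, so ME is at right angles to LE, so M = E + (0, 6.2) = (37.70, 6.200). On A1, E sits at bearing -90° from M; a 99° counterclockwise sweep puts F at bearing 9°, so F = M + 6.2·(cos 9°, sin 9°) = (43.82, 7.170). A1 meets FB tangentially, so MF is at right angles to FB, so FB runs along (−sin 9°, cos 9°); with |FB| = 10.7, B = (42.15, 17.74). Then |LB| = |B − L| = 45.73.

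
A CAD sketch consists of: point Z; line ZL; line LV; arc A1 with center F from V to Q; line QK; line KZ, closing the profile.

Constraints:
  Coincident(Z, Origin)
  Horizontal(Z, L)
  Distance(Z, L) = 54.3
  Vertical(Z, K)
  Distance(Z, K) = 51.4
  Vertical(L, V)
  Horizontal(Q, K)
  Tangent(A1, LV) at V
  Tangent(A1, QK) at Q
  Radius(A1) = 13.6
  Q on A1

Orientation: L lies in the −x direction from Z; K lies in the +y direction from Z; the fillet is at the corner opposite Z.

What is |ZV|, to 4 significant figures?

66.16

Z is at the origin; Z and L share the same y with |ZL| = 54.3 and L on the −x side, so L = (-54.30, 0.000). ZK is vertical with |ZK| = 51.4 and K on the +y side, so K = (0.000, 51.40). The virtual corner opposite Z is at (-54.30, 51.40). The tangent condition forces FV to be normal to LV and tangency of A1 to QK means the radius FQ is perpendicular to QK, with radius 13.6, so the center F sits 13.6 in from both sides at F = (-40.70, 37.80). That places the tangent points at V = (-54.30, 37.80) on LV and Q = (-40.70, 51.40) on QK. Then |ZV| = |V − Z| = 66.16.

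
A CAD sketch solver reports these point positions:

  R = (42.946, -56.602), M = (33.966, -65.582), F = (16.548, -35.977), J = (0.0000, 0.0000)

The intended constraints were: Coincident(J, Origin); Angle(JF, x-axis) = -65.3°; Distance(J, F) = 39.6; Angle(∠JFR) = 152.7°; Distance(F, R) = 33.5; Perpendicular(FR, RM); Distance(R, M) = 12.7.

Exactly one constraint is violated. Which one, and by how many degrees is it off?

Perpendicular(FR, RM) — off by 7.00°.

J = (0.00, 0.00) ✓; JF at -65.30° ✓; |JF| = 39.60 ✓; ∠JFR = 152.7° ✓; |FR| = 33.50 ✓; ∠(FR, RM) = 97.00° ✗; |RM| = 12.70 ✓.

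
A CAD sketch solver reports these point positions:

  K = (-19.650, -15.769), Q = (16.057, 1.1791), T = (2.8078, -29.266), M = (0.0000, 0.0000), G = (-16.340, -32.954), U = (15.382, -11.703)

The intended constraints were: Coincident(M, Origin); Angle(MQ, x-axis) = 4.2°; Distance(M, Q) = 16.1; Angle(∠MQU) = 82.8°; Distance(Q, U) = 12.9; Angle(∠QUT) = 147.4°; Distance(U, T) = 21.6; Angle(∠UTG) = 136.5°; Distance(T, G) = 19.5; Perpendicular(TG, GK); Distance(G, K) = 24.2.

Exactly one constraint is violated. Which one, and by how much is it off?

Distance(G, K) = 24.2 — off by 6.70.

M = (0.00, 0.00) ✓; MQ at 4.200° ✓; |MQ| = 16.10 ✓; ∠MQU = 82.80° ✓; |QU| = 12.90 ✓; ∠QUT = 147.4° ✓; |UT| = 21.60 ✓; ∠UTG = 136.5° ✓; |TG| = 19.50 ✓; ∠(TG, GK) = 90.00° ✓; |GK| = 17.50 ✗.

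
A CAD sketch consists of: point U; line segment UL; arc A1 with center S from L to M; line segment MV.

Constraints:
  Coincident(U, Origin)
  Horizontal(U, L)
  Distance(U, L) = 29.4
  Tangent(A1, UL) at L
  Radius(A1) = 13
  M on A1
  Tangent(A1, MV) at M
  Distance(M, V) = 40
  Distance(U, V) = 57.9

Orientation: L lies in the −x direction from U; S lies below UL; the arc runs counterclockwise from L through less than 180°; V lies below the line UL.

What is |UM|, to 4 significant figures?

45.09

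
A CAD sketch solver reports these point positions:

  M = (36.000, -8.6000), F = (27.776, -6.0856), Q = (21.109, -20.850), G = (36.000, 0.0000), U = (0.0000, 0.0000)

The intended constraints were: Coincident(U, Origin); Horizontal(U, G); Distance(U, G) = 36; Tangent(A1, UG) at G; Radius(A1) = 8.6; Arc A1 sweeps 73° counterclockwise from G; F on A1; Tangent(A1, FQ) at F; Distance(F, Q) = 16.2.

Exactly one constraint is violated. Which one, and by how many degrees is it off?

Tangent(A1, FQ) at F — off by 7.30°.

U = (0.00, 0.00) ✓; U.y = 0.00, G.y = 0.00 ✓; |UG| = 36.00 ✓; ∠(MG, GU) = 90.00° ✓; |MG| = 8.600 ✓; bearing(M→F) − bearing(M→G) = 73.00° ✓; |MF| = 8.600 ✓; ∠(MF, FQ) = 97.30° ✗; |FQ| = 16.20 ✓.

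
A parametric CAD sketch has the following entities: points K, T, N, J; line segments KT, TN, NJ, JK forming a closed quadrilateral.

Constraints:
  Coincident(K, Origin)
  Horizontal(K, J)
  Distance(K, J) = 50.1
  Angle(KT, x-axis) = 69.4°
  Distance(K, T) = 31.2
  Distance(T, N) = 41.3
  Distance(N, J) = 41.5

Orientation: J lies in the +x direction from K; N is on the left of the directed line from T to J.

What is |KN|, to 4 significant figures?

65.29

Checks: |TN| = 41.30 ✓; |NJ| = 41.50 ✓.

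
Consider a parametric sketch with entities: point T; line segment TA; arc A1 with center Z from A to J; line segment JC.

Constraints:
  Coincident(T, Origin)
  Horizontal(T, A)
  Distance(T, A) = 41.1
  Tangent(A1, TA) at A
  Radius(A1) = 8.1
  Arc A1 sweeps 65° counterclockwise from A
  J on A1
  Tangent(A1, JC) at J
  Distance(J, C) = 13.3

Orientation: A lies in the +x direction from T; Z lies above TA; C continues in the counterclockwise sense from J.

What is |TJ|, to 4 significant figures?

48.67

T is at the origin; T and A share the same y with |TA| = 41.1 and A on the +x side, so A = (41.10, 0.000). The tangent condition forces ZA to be normal to TA, so Z = A + (0, 8.1) = (41.10, 8.100). On A1, A sits at bearing -90° from Z; a 65° counterclockwise sweep puts J at bearing -25°, so J = Z + 8.1·(cos -25°, sin -25°) = (48.44, 4.677). Then |TJ| = |J − T| = 48.67.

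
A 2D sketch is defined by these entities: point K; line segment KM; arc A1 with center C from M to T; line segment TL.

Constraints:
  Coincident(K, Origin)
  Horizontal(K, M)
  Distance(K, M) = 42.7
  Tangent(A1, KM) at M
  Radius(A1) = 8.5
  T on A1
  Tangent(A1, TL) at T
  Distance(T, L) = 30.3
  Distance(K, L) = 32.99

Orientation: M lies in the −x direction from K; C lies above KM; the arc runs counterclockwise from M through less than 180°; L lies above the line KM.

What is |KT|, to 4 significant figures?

36.04

K is at the origin; KM is horizontal with |KM| = 42.7 and M on the −x side, so M = (-42.70, 0.000). A1 meets KM tangentially, so CM is at right angles to KM, so C = M + (0, 8.5) = (-42.70, 8.500). Since CT ⟂ TL (tangency), |CL| = √(8.5² + 30.3²) = 31.47 regardless of where T sits on A1. So L lies on both circle(K, 32.99) and circle(C, 31.47); the above-KM intersection is L = (-17.82, 27.77). T is the foot of the tangent from L: T = (-35.87, 3.434).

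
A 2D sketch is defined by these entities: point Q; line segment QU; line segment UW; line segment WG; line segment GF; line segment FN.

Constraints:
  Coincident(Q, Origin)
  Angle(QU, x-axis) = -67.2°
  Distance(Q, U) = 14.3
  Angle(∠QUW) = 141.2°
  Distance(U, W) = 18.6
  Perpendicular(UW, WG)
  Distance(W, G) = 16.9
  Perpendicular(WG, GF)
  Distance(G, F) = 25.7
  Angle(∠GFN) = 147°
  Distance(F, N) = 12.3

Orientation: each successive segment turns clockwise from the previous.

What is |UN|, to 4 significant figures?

20.18

The perpendicularity gives GF at right angles to WG, so GF runs at 74.00°; with |GF| = 25.7, F = (-8.747, -1.699). ∠GFN = 147.0° gives FN at 41.00° from the x-axis; with |FN| = 12.3, N = (0.5361, 6.370). Then |UN| = |N − U| = 20.18.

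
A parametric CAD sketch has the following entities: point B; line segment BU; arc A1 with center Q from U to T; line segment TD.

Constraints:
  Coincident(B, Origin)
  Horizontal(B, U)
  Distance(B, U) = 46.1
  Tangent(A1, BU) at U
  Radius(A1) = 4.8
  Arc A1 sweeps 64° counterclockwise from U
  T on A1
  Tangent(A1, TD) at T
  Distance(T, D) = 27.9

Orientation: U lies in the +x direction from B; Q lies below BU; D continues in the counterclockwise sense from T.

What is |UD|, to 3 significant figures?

32.3

On A1, U sits at bearing 90° from Q; a 64° counterclockwise sweep puts T at bearing 154°, so T = Q + 4.8·(cos 154°, sin 154°) = (41.8, -2.70). A1 meets TD tangentially, so QT is at right angles to TD, so TD runs along (−sin 154°, cos 154°); with |TD| = 27.9, D = (29.6, -27.8). Then |UD| = |D − U| = 32.3.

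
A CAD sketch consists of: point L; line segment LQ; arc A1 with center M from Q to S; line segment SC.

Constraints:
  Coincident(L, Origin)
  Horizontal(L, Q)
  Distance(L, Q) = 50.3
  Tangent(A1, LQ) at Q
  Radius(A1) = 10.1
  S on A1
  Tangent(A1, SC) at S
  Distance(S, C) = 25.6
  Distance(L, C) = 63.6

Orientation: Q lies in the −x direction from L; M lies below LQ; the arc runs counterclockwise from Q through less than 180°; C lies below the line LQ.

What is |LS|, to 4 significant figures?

61.32

Checks: L = (0.00, 0.00) ✓; |MS| = 10.10 ✓; ∠(MS, SC) = 90.00° ✓; |SC| = 25.60 ✓; |LC| = 63.60 ✓.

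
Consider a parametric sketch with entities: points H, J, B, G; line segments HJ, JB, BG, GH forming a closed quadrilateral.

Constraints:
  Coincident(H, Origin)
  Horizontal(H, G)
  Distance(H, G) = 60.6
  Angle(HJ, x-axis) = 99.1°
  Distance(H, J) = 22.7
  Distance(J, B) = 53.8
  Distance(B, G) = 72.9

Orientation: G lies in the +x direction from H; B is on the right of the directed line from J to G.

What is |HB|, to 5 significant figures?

31.791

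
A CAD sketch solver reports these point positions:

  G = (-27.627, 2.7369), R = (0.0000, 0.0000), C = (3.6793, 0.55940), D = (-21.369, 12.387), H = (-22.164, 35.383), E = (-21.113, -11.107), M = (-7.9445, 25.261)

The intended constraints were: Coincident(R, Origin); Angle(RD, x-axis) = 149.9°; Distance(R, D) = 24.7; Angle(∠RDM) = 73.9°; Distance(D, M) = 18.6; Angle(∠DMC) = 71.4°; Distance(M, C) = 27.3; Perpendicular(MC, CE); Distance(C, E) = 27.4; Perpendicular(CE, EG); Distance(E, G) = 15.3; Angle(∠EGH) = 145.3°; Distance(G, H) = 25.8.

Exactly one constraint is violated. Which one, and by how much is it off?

Distance(G, H) = 25.8 — off by 7.30.

R = (0.00, 0.00) ✓; RD at 149.9° ✓; |RD| = 24.70 ✓; ∠RDM = 73.90° ✓; |DM| = 18.60 ✓; ∠DMC = 71.40° ✓; |MC| = 27.30 ✓; ∠(MC, CE) = 90.00° ✓; |CE| = 27.40 ✓; ∠(CE, EG) = 90.00° ✓; |EG| = 15.30 ✓; ∠EGH = 145.3° ✓; |GH| = 33.10 ✗.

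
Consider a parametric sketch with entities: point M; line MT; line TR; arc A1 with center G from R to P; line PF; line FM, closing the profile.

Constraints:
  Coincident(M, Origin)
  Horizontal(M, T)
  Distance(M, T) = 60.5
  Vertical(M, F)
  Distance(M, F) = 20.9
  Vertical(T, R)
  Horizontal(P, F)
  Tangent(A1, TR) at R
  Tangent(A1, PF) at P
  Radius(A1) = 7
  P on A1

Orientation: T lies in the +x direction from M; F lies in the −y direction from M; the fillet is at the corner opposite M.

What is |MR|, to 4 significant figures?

62.08

The virtual corner opposite M is at (60.50, -20.90). A1 meets TR tangentially, so GR is at right angles to TR and the tangent condition forces GP to be normal to PF, with radius 7.0, so the center G sits 7.0 in from both sides at G = (53.50, -13.90). That places the tangent points at R = (60.50, -13.90) on TR and P = (53.50, -20.90) on PF. Then |MR| = |R − M| = 62.08.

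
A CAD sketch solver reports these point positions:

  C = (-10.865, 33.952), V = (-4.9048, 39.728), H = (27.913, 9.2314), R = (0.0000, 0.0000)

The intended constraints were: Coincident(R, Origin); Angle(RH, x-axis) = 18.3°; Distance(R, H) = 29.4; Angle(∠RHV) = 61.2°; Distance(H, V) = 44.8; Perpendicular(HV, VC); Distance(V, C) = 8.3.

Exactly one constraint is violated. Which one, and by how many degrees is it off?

Perpendicular(HV, VC) — off by 3.00°.

R = (0.00, 0.00) ✓; RH at 18.30° ✓; |RH| = 29.40 ✓; ∠RHV = 61.20° ✓; |HV| = 44.80 ✓; ∠(HV, VC) = 87.00° ✗; |VC| = 8.300 ✓.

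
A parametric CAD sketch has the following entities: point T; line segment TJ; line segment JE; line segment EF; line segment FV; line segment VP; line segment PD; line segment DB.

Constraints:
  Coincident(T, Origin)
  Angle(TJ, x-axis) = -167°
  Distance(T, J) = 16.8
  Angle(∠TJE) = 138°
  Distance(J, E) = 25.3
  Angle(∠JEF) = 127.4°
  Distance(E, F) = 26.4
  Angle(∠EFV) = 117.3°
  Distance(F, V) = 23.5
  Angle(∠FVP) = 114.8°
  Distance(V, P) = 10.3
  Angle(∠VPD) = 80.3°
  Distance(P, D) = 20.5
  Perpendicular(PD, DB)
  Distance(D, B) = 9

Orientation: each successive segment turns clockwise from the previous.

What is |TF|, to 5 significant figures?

54.692

∠TJE = 138.0° gives JE at 151.00° from the x-axis; with |JE| = 25.3, E = (-38.497, 8.4865). ∠JEF = 127.4° gives EF at 98.400° from the x-axis; with |EF| = 26.4, F = (-42.354, 34.603). Then |TF| = |F − T| = 54.692.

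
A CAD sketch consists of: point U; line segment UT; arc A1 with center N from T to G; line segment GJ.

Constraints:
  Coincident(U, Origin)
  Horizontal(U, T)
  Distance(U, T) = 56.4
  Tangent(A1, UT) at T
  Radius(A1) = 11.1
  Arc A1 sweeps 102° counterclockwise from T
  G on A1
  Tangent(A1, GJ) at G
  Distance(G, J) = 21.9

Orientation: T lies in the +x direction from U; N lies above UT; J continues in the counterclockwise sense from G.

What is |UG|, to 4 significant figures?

68.58

U is at the origin; U and T share the same y with |UT| = 56.4 and T on the +x side, so T = (56.40, 0.000). The tangent condition forces NT to be normal to UT, so N = T + (0, 11.1) = (56.40, 11.10). On A1, T sits at bearing -90° from N; a 102° counterclockwise sweep puts G at bearing 12°, so G = N + 11.1·(cos 12°, sin 12°) = (67.26, 13.41). Then |UG| = |G − U| = 68.58.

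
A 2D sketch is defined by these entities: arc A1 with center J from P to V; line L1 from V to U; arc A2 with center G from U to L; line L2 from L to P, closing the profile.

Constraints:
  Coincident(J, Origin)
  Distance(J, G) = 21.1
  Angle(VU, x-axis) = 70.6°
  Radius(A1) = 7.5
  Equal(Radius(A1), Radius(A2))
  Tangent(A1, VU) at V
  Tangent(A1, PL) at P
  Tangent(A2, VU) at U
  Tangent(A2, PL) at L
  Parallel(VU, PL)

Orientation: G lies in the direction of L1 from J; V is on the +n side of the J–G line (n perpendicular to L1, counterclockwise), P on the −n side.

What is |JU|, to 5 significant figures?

22.393

The slot axis is L1's direction at 70.6°, so u = (cos 70.6°, sin 70.6°) = (0.33216, 0.94322) and n = (−sin 70.6°, cos 70.6°) = (-0.94322, 0.33216). J is at the origin and G lies 21.1 along u from J, so G = 21.1·u = (7.0086, 19.902). Tangency of A1 to both parallel lines with radius 7.5 puts V and P at J ± 7.5·n: V = (-7.0742, 2.4912), P = (7.0742, -2.4912). Equal radii place U and L the same way about G: U = G + 7.5·n = (-0.065570, 22.393), L = G − 7.5·n = (14.083, 17.411). Then |JU| = |U − J| = 22.393.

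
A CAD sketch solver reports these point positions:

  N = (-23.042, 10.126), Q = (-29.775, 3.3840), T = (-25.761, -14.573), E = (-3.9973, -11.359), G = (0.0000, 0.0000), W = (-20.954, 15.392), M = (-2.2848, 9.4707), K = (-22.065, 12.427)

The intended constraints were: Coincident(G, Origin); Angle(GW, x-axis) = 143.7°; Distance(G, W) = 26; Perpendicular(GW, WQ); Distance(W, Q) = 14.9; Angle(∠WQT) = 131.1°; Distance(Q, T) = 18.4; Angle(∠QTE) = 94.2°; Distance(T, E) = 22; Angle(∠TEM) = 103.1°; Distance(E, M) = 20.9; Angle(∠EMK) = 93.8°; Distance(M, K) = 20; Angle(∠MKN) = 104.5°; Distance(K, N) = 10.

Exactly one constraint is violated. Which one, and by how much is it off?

Distance(K, N) = 10 — off by 7.50.

G = (0.00, 0.00) ✓; GW at 143.7° ✓; |GW| = 26.00 ✓; ∠(GW, WQ) = 90.00° ✓; |WQ| = 14.90 ✓; ∠WQT = 131.1° ✓; |QT| = 18.40 ✓; ∠QTE = 94.20° ✓; |TE| = 22.00 ✓; ∠TEM = 103.1° ✓; |EM| = 20.90 ✓; ∠EMK = 93.80° ✓; |MK| = 20.00 ✓; ∠MKN = 104.5° ✓; |KN| = 2.500 ✗.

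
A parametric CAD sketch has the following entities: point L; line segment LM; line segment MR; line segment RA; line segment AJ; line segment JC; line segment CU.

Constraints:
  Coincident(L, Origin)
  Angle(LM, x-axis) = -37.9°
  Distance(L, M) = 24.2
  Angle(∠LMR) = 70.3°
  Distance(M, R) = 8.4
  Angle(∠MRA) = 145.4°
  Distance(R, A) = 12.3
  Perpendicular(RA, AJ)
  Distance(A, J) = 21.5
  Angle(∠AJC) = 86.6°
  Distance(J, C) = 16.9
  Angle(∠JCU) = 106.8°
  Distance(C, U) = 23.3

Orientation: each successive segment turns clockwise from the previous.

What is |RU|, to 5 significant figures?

10.203

L is at the origin; LM runs at -37.9° with length 24.2, so M = (19.096, -14.866). ∠LMR = 70.3° gives MR at -147.60° from the x-axis; with |MR| = 8.4, R = (12.003, -19.367). ∠MRA = 145.4° gives RA at 177.80° from the x-axis; with |RA| = 12.3, A = (-0.28745, -18.894). RA ⟂ AJ, so AJ runs at 87.800°; with |AJ| = 21.5, J = (0.53788, 2.5897). ∠AJC = 86.6° gives JC at -5.6000° from the x-axis; with |JC| = 16.9, C = (17.357, 0.94052). ∠JCU = 106.8° gives CU at -78.800° from the x-axis; with |CU| = 23.3, U = (21.883, -21.916). Then |RU| = |U − R| = 10.203.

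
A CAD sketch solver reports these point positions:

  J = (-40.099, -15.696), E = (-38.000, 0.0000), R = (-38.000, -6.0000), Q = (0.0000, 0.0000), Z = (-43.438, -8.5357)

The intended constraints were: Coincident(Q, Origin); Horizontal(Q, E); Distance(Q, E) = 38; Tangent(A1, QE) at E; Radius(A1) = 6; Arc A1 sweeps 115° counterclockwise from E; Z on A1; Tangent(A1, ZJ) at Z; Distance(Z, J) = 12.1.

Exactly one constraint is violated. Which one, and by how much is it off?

Distance(Z, J) = 12.1 — off by 4.20.

Q = (0.00, 0.00) ✓; Q.y = 0.00, E.y = 0.00 ✓; |QE| = 38.00 ✓; ∠(RE, EQ) = 90.00° ✓; |RE| = 6.000 ✓; bearing(R→Z) − bearing(R→E) = 115.0° ✓; |RZ| = 6.000 ✓; ∠(RZ, ZJ) = 90.00° ✓; |ZJ| = 7.901 ✗.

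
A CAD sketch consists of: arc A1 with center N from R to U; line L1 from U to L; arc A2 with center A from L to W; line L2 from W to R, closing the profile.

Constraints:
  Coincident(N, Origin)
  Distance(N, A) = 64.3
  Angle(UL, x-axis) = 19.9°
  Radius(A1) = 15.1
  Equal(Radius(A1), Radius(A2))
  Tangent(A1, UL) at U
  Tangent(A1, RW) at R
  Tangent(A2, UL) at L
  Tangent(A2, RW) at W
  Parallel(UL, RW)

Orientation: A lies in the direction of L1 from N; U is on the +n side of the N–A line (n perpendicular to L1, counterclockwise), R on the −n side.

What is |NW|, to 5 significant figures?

66.049

The slot axis is L1's direction at 19.9°, so u = (cos 19.9°, sin 19.9°) = (0.94029, 0.34038) and n = (−sin 19.9°, cos 19.9°) = (-0.34038, 0.94029). N is at the origin and A lies 64.3 along u from N, so A = 64.3·u = (60.461, 21.886). Tangency of A1 to both parallel lines with radius 15.1 puts U and R at N ± 15.1·n: U = (-5.1397, 14.198), R = (5.1397, -14.198). Equal radii place L and W the same way about A: L = A + 15.1·n = (55.321, 36.085), W = A − 15.1·n = (65.600, 7.6881). Then |NW| = |W − N| = 66.049.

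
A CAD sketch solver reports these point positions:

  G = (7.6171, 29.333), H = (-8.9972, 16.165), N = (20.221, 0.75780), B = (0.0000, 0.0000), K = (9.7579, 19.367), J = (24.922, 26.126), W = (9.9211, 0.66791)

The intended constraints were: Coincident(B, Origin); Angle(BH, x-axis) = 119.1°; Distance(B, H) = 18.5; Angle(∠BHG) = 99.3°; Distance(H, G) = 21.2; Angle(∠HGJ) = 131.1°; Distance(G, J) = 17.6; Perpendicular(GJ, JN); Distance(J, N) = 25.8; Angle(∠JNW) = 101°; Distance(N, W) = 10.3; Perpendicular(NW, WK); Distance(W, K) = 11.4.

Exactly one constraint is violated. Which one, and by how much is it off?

Distance(W, K) = 11.4 — off by 7.30.

B = (0.00, 0.00) ✓; BH at 119.1° ✓; |BH| = 18.50 ✓; ∠BHG = 99.30° ✓; |HG| = 21.20 ✓; ∠HGJ = 131.1° ✓; |GJ| = 17.60 ✓; ∠(GJ, JN) = 90.00° ✓; |JN| = 25.80 ✓; ∠JNW = 101.0° ✓; |NW| = 10.30 ✓; ∠(NW, WK) = 90.00° ✓; |WK| = 18.70 ✗.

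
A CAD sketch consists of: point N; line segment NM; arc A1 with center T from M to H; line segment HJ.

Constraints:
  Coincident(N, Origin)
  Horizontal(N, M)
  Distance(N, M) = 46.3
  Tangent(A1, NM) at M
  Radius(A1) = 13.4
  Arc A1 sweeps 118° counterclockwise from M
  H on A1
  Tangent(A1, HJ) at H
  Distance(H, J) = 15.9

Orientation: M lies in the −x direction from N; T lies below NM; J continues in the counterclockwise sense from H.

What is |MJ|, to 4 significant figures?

34.01

N is at the origin; N and M share the same y with |NM| = 46.3 and M on the −x side, so M = (-46.30, 0.000). Tangency of A1 to NM means the radius TM is perpendicular to NM, so T = M + (0, -13.4) = (-46.30, -13.40). On A1, M sits at bearing 90° from T; a 118° counterclockwise sweep puts H at bearing 208°, so H = T + 13.4·(cos 208°, sin 208°) = (-58.13, -19.69). Since A1 is tangent to HJ there, TH ⟂ HJ, so HJ runs along (−sin 208°, cos 208°); with |HJ| = 15.9, J = (-50.67, -33.73). Then |MJ| = |J − M| = 34.01.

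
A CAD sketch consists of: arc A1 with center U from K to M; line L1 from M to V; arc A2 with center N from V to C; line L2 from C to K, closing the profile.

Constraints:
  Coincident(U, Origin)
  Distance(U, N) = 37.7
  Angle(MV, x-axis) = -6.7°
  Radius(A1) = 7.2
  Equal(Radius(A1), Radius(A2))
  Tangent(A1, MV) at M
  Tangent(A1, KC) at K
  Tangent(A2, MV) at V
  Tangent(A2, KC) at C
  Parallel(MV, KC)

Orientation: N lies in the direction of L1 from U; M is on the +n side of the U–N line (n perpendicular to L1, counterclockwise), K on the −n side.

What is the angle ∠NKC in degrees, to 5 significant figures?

10.812°

Tangency of A1 to both parallel lines with radius 7.2 puts M and K at U ± 7.2·n: M = (0.84003, 7.1508), K = (-0.84003, -7.1508). Equal radii place V and C the same way about N: V = N + 7.2·n = (38.283, 2.7523), C = N − 7.2·n = (36.603, -11.549). Then cos ∠NKC = KN·KC / (|KN||KC|), giving 10.812°.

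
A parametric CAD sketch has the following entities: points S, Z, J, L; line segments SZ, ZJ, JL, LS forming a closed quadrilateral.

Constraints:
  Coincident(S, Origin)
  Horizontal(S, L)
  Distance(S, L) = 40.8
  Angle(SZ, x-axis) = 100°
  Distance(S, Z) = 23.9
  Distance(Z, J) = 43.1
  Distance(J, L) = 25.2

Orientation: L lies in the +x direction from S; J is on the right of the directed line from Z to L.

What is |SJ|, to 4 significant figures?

22.96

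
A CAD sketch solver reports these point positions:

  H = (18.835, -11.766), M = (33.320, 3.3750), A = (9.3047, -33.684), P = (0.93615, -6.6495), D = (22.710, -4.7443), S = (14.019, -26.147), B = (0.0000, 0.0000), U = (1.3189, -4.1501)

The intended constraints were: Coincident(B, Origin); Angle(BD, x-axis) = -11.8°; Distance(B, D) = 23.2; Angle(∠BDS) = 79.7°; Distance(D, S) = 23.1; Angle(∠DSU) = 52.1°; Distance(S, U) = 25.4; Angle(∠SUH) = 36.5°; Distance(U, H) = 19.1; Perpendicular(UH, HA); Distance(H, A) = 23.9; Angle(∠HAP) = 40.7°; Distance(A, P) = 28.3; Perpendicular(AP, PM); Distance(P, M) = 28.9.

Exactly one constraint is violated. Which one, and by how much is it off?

Distance(P, M) = 28.9 — off by 5.00.

B = (0.00, 0.00) ✓; BD at -11.80° ✓; |BD| = 23.20 ✓; ∠BDS = 79.70° ✓; |DS| = 23.10 ✓; ∠DSU = 52.10° ✓; |SU| = 25.40 ✓; ∠SUH = 36.50° ✓; |UH| = 19.10 ✓; ∠(UH, HA) = 90.00° ✓; |HA| = 23.90 ✓; ∠HAP = 40.70° ✓; |AP| = 28.30 ✓; ∠(AP, PM) = 90.00° ✓; |PM| = 33.90 ✗.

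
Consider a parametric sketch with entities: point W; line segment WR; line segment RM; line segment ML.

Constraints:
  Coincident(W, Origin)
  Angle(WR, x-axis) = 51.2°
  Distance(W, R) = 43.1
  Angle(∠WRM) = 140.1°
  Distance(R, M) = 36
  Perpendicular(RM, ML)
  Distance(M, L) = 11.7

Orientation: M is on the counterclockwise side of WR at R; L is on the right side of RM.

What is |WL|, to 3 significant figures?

79.5

∠WRM = 140.1°, so RM runs at 51.2° + (180° − 140.1°) = 91.1° from the x-axis; with |RM| = 36.0, M = R + 36.0·(cos 91.1°, sin 91.1°) = (26.3, 69.6). RM is perpendicular to ML; with |ML| = 11.7 on the right of RM, L = M + 11.7·(1.00, 0.0192) = (38.0, 69.8). Then |WL| = |L − W| = 79.5.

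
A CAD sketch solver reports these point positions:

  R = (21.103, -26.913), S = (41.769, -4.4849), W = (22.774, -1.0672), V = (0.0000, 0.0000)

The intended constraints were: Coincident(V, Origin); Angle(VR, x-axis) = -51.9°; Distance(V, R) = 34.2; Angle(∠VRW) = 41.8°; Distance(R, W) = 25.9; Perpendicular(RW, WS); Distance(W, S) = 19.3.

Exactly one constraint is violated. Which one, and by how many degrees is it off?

Perpendicular(RW, WS) — off by 6.50°.

V = (0.00, 0.00) ✓; VR at -51.90° ✓; |VR| = 34.20 ✓; ∠VRW = 41.80° ✓; |RW| = 25.90 ✓; ∠(RW, WS) = 96.50° ✗; |WS| = 19.30 ✓.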